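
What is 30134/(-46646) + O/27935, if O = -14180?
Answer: -150323357/130305601 ≈ -1.1536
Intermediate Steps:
30134/(-46646) + O/27935 = 30134/(-46646) - 14180/27935 = 30134*(-1/46646) - 14180*1/27935 = -15067/23323 - 2836/5587 = -150323357/130305601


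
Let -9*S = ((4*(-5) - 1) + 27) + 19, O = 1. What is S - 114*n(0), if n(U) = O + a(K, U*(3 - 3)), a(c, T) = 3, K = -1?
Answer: -4129/9 ≈ -458.78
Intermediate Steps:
n(U) = 4 (n(U) = 1 + 3 = 4)
S = -25/9 (S = -(((4*(-5) - 1) + 27) + 19)/9 = -(((-20 - 1) + 27) + 19)/9 = -((-21 + 27) + 19)/9 = -(6 + 19)/9 = -⅑*25 = -25/9 ≈ -2.7778)
S - 114*n(0) = -25/9 - 114*4 = -25/9 - 456 = -4129/9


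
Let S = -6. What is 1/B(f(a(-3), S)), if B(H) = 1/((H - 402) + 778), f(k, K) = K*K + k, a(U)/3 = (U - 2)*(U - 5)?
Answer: 532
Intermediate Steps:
a(U) = 3*(-5 + U)*(-2 + U) (a(U) = 3*((U - 2)*(U - 5)) = 3*((-2 + U)*(-5 + U)) = 3*((-5 + U)*(-2 + U)) = 3*(-5 + U)*(-2 + U))
f(k, K) = k + K² (f(k, K) = K² + k = k + K²)
B(H) = 1/(376 + H) (B(H) = 1/((-402 + H) + 778) = 1/(376 + H))
1/B(f(a(-3), S)) = 1/(1/(376 + ((30 - 21*(-3) + 3*(-3)²) + (-6)²))) = 1/(1/(376 + ((30 + 63 + 3*9) + 36))) = 1/(1/(376 + ((30 + 63 + 27) + 36))) = 1/(1/(376 + (120 + 36))) = 1/(1/(376 + 156)) = 1/(1/532) = 532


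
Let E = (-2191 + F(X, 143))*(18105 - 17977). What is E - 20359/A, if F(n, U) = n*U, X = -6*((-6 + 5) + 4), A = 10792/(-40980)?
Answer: -1436986205/2698 ≈ -5.3261e+5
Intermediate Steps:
A = -2698/10245 (A = 10792*(-1/40980) = -2698/10245 ≈ -0.26335)
X = -18 (X = -6*(-1 + 4) = -6*3 = -18)
F(n, U) = U*n
E = -609920 (E = (-2191 + 143*(-18))*(18105 - 17977) = (-2191 - 2574)*128 = -4765*128 = -609920)
E - 20359/A = -609920 - 20359/(-2698/10245) = -609920 - 20359*(-10245)/2698 = -609920 - 1*(-208577955/2698) = -609920 + 208577955/2698 = -1436986205/2698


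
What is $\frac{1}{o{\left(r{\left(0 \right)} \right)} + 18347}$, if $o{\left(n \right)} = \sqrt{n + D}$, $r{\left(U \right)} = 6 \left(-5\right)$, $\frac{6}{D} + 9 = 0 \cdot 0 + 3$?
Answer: $\frac{18347}{336612440} - \frac{i \sqrt{31}}{336612440} \approx 5.4505 \cdot 10^{-5} - 1.6541 \cdot 10^{-8} i$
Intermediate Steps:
$D = -1$ ($D = \frac{6}{-9 + \left(0 \cdot 0 + 3\right)} = \frac{6}{-9 + \left(0 + 3\right)} = \frac{6}{-9 + 3} = \frac{6}{-6} = 6 \left(- \frac{1}{6}\right) = -1$)
$r{\left(U \right)} = -30$
$o{\left(n \right)} = \sqrt{-1 + n}$ ($o{\left(n \right)} = \sqrt{n - 1} = \sqrt{-1 + n}$)
$\frac{1}{o{\left(r{\left(0 \right)} \right)} + 18347} = \frac{1}{\sqrt{-1 - 30} + 18347} = \frac{1}{\sqrt{-31} + 18347} = \frac{1}{i \sqrt{31} + 18347} = \frac{1}{18347 + i \sqrt{31}}$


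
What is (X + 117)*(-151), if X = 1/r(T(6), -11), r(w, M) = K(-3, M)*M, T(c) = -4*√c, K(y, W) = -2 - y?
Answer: -194186/11 ≈ -17653.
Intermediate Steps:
r(w, M) = M (r(w, M) = (-2 - 1*(-3))*M = (-2 + 3)*M = 1*M = M)
X = -1/11 (X = 1/(-11) = -1/11 ≈ -0.090909)
(X + 117)*(-151) = (-1/11 + 117)*(-151) = (1286/11)*(-151) = -194186/11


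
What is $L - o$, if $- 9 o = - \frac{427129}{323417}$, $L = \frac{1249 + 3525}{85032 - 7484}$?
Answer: $- \frac{9613532435}{112861536822} \approx -0.08518$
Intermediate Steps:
$L = \frac{2387}{38774}$ ($L = \frac{4774}{77548} = 4774 \cdot \frac{1}{77548} = \frac{2387}{38774} \approx 0.061562$)
$o = \frac{427129}{2910753}$ ($o = - \frac{\left(-427129\right) \frac{1}{323417}}{9} = \left(- \frac{1}{9}\right) \left(- \frac{427129}{323417}\right) = \frac{427129}{2910753} \approx 0.14674$)
$L - o = \frac{2387}{38774} - \frac{427129}{2910753} = - \frac{9613532435}{112861536822}$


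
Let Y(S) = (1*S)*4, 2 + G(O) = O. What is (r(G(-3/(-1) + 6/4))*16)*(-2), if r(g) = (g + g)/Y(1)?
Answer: -40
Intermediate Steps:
G(O) = -2 + O
Y(S) = 4*S (Y(S) = S*4 = 4*S)
r(g) = g/2 (r(g) = (g + g)/((4*1)) = (2*g)/4 = (2*g)*(¼) = g/2)
(r(G(-3/(-1) + 6/4))*16)*(-2) = (((-2 + (-3/(-1) + 6/4))/2)*16)*(-2) = (((-2 + (-3*(-1) + 6*(¼)))/2)*16)*(-2) = (((-2 + (3 + 3/2))/2)*16)*(-2) = (((-2 + 9/2)/2)*16)*(-2) = (((½)*(5/2))*16)*(-2) = ((5/4)*16)*(-2) = 20*(-2) = -40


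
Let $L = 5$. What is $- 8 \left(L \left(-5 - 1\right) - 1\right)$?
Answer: $248$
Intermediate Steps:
$- 8 \left(L \left(-5 - 1\right) - 1\right) = - 8 \left(5 \left(-5 - 1\right) - 1\right) = - 8 \left(5 \left(-6\right) - 1\right) = - 8 \left(-30 - 1\right) = \left(-8\right) \left(-31\right) = 248$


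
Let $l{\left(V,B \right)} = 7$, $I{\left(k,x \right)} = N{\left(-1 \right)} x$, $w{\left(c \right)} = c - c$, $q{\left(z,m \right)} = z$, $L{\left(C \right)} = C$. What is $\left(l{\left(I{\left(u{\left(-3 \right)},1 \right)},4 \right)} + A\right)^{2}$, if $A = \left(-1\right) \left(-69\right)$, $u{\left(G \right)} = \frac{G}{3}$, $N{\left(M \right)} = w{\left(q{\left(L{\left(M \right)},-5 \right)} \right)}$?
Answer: $5776$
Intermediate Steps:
$w{\left(c \right)} = 0$
$N{\left(M \right)} = 0$
$u{\left(G \right)} = \frac{G}{3}$ ($u{\left(G \right)} = G \frac{1}{3} = \frac{G}{3}$)
$I{\left(k,x \right)} = 0$ ($I{\left(k,x \right)} = 0 x = 0$)
$A = 69$
$\left(l{\left(I{\left(u{\left(-3 \right)},1 \right)},4 \right)} + A\right)^{2} = \left(7 + 69\right)^{2} = 76^{2} = 5776$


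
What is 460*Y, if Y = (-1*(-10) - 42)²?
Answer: 471040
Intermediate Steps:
Y = 1024 (Y = (10 - 42)² = (-32)² = 1024)
460*Y = 460*1024 = 471040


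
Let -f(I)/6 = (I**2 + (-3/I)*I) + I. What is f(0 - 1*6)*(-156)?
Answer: 25272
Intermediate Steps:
f(I) = 18 - 6*I - 6*I**2 (f(I) = -6*((I**2 + (-3/I)*I) + I) = -6*((I**2 - 3) + I) = -6*((-3 + I**2) + I) = -6*(-3 + I + I**2) = 18 - 6*I - 6*I**2)
f(0 - 1*6)*(-156) = (18 - 6*(0 - 1*6) - 6*(0 - 1*6)**2)*(-156) = (18 - 6*(0 - 6) - 6*(0 - 6)**2)*(-156) = (18 - 6*(-6) - 6*(-6)**2)*(-156) = (18 + 36 - 6*36)*(-156) = (18 + 36 - 216)*(-156) = -162*(-156) = 25272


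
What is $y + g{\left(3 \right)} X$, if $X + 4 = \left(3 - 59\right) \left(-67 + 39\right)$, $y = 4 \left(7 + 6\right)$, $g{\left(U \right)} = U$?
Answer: $4744$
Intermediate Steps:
$y = 52$ ($y = 4 \cdot 13 = 52$)
$X = 1564$ ($X = -4 + \left(3 - 59\right) \left(-67 + 39\right) = -4 - -1568 = -4 + 1568 = 1564$)
$y + g{\left(3 \right)} X = 52 + 3 \cdot 1564 = 52 + 4692 = 4744$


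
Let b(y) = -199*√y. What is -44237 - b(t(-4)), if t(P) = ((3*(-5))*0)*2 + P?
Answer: -44237 + 398*I ≈ -44237.0 + 398.0*I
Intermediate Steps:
t(P) = P (t(P) = -15*0*2 + P = 0*2 + P = 0 + P = P)
-44237 - b(t(-4)) = -44237 - (-199)*√(-4) = -44237 - (-199)*2*I = -44237 - (-398)*I = -44237 + 398*I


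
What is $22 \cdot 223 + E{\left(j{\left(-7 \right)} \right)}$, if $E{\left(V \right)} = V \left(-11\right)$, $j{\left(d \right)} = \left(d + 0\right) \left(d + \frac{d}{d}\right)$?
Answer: $4444$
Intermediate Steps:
$j{\left(d \right)} = d \left(1 + d\right)$ ($j{\left(d \right)} = d \left(d + 1\right) = d \left(1 + d\right)$)
$E{\left(V \right)} = - 11 V$
$22 \cdot 223 + E{\left(j{\left(-7 \right)} \right)} = 22 \cdot 223 - 11 \left(- 7 \left(1 - 7\right)\right) = 4906 - 11 \left(\left(-7\right) \left(-6\right)\right) = 4906 - 462 = 4444$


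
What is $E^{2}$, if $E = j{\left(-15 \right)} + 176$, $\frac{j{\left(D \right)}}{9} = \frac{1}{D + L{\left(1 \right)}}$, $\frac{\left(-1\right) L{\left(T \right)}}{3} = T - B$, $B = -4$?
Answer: $\frac{3087049}{100} \approx 30871.0$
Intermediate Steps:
$L{\left(T \right)} = -12 - 3 T$ ($L{\left(T \right)} = - 3 \left(T - -4\right) = - 3 \left(T + 4\right) = - 3 \left(4 + T\right) = -12 - 3 T$)
$j{\left(D \right)} = \frac{9}{-15 + D}$ ($j{\left(D \right)} = \frac{9}{D - 15} = \frac{9}{-15 + D}$)
$E = \frac{1757}{10}$ ($E = \frac{9}{-15 - 15} + 176 = \frac{9}{-30} + 176 = 9 \left(- \frac{1}{30}\right) + 176 = - \frac{3}{10} + 176 = \frac{1757}{10} \approx 175.7$)
$E^{2} = \left(\frac{1757}{10}\right)^{2} = \frac{3087049}{100}$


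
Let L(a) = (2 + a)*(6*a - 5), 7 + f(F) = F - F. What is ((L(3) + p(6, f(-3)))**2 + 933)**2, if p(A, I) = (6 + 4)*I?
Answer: 917764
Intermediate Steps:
f(F) = -7 (f(F) = -7 + (F - F) = -7 + 0 = -7)
L(a) = (-5 + 6*a)*(2 + a) (L(a) = (2 + a)*(-5 + 6*a) = (-5 + 6*a)*(2 + a))
p(A, I) = 10*I
((L(3) + p(6, f(-3)))**2 + 933)**2 = (((-10 + 6*3**2 + 7*3) + 10*(-7))**2 + 933)**2 = (((-10 + 6*9 + 21) - 70)**2 + 933)**2 = (((-10 + 54 + 21) - 70)**2 + 933)**2 = ((65 - 70)**2 + 933)**2 = ((-5)**2 + 933)**2 = (25 + 933)**2 = 958**2 = 917764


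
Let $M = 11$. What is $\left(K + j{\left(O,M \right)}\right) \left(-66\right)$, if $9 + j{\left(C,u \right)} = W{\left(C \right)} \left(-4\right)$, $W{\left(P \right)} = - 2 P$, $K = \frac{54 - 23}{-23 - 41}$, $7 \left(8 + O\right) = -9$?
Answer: $\frac{1238457}{224} \approx 5528.8$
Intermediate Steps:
$O = - \frac{65}{7}$ ($O = -8 + \frac{1}{7} \left(-9\right) = -8 - \frac{9}{7} = - \frac{65}{7} \approx -9.2857$)
$K = - \frac{31}{64}$ ($K = \frac{31}{-64} = 31 \left(- \frac{1}{64}\right) = - \frac{31}{64} \approx -0.48438$)
$j{\left(C,u \right)} = -9 + 8 C$ ($j{\left(C,u \right)} = -9 + - 2 C \left(-4\right) = -9 + 8 C$)
$\left(K + j{\left(O,M \right)}\right) \left(-66\right) = \left(- \frac{31}{64} + \left(-9 + 8 \left(- \frac{65}{7}\right)\right)\right) \left(-66\right) = \left(- \frac{31}{64} - \frac{583}{7}\right) \left(-66\right) = \left(- \frac{37529}{448}\right) \left(-66\right) = \frac{1238457}{224}$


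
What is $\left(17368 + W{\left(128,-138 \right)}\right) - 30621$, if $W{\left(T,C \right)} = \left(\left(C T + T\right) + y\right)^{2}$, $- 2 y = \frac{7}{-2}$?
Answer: $\frac{4918986721}{16} \approx 3.0744 \cdot 10^{8}$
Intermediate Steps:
$y = \frac{7}{4}$ ($y = - \frac{7 \frac{1}{-2}}{2} = - \frac{7 \left(- \frac{1}{2}\right)}{2} = \left(- \frac{1}{2}\right) \left(- \frac{7}{2}\right) = \frac{7}{4} \approx 1.75$)
$W{\left(T,C \right)} = \left(\frac{7}{4} + T + C T\right)^{2}$ ($W{\left(T,C \right)} = \left(\left(C T + T\right) + \frac{7}{4}\right)^{2} = \left(\left(T + C T\right) + \frac{7}{4}\right)^{2} = \left(\frac{7}{4} + T + C T\right)^{2}$)
$\left(17368 + W{\left(128,-138 \right)}\right) - 30621 = \left(17368 + \frac{\left(7 + 4 \cdot 128 + 4 \left(-138\right) 128\right)^{2}}{16}\right) - 30621 = \left(17368 + \frac{\left(7 + 512 - 70656\right)^{2}}{16}\right) - 30621 = \left(17368 + \frac{\left(-70137\right)^{2}}{16}\right) - 30621 = \left(17368 + \frac{1}{16} \cdot 4919198769\right) - 30621 = \left(17368 + \frac{4919198769}{16}\right) - 30621 = \frac{4919476657}{16} - 30621 = \frac{4918986721}{16}$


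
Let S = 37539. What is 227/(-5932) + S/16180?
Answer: 27376061/11997470 ≈ 2.2818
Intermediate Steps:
227/(-5932) + S/16180 = 227/(-5932) + 37539/16180 = 227*(-1/5932) + 37539*(1/16180) = -227/5932 + 37539/16180 = 27376061/11997470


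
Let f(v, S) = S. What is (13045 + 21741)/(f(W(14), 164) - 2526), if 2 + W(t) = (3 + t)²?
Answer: -17393/1181 ≈ -14.727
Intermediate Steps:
W(t) = -2 + (3 + t)²
(13045 + 21741)/(f(W(14), 164) - 2526) = (13045 + 21741)/(164 - 2526) = 34786/(-2362) = 34786*(-1/2362) = -17393/1181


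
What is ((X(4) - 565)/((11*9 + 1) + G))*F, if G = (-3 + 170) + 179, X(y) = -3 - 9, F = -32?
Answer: 9232/223 ≈ 41.399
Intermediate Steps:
X(y) = -12
G = 346 (G = 167 + 179 = 346)
((X(4) - 565)/((11*9 + 1) + G))*F = ((-12 - 565)/((11*9 + 1) + 346))*(-32) = -577/((99 + 1) + 346)*(-32) = -577/(100 + 346)*(-32) = -577/446*(-32) = 9232/223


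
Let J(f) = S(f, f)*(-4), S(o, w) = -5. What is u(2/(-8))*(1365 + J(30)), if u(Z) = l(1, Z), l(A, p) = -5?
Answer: -6925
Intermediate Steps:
u(Z) = -5
J(f) = 20 (J(f) = -5*(-4) = 20)
u(2/(-8))*(1365 + J(30)) = -5*(1365 + 20) = -5*1385 = -6925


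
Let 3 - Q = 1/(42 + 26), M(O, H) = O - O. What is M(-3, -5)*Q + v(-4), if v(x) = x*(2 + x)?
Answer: 8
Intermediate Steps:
M(O, H) = 0
Q = 203/68 (Q = 3 - 1/(42 + 26) = 3 - 1/68 = 203/68 ≈ 2.9853)
M(-3, -5)*Q + v(-4) = 0*(203/68) - 4*(2 - 4) = 0 - 4*(-2) = 0 + 8 = 8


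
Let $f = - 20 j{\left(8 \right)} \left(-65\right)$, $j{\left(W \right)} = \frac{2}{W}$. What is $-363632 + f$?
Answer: $-363307$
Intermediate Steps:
$f = 325$ ($f = - 20 \cdot \frac{2}{8} \left(-65\right) = - 20 \cdot 2 \cdot \frac{1}{8} \left(-65\right) = \left(-20\right) \frac{1}{4} \left(-65\right) = \left(-5\right) \left(-65\right) = 325$)
$-363632 + f = -363632 + 325 = -363307$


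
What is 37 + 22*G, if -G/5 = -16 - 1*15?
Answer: 3447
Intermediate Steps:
G = 155 (G = -5*(-16 - 1*15) = -5*(-16 - 15) = -5*(-31) = 155)
37 + 22*G = 37 + 22*155 = 37 + 3410 = 3447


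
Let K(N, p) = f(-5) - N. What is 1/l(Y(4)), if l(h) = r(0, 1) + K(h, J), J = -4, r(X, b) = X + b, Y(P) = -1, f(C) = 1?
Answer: ⅓ ≈ 0.33333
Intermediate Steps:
K(N, p) = 1 - N
l(h) = 2 - h (l(h) = (0 + 1) + (1 - h) = 1 + (1 - h) = 2 - h)
1/l(Y(4)) = 1/(2 - 1*(-1)) = 1/(2 + 1) = 1/3 = ⅓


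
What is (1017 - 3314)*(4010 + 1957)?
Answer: -13706199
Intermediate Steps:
(1017 - 3314)*(4010 + 1957) = -2297*5967 = -13706199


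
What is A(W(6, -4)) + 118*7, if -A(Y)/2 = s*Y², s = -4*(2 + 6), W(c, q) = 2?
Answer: 1082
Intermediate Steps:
s = -32 (s = -4*8 = -32)
A(Y) = 64*Y² (A(Y) = -(-64)*Y² = 64*Y²)
A(W(6, -4)) + 118*7 = 64*2² + 118*7 = 64*4 + 826 = 256 + 826 = 1082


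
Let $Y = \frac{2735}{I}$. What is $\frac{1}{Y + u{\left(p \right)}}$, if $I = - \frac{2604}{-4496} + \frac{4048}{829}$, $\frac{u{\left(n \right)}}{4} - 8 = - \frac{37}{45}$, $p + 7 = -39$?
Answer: $\frac{229033395}{121256595952} \approx 0.0018888$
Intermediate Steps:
$p = -46$ ($p = -7 - 39 = -46$)
$u{\left(n \right)} = \frac{1292}{45}$ ($u{\left(n \right)} = 32 + 4 \left(- \frac{37}{45}\right) = 32 - \frac{148}{45} = \frac{1292}{45}$)
$I = \frac{5089631}{931796}$ ($I = \left(-2604\right) \left(- \frac{1}{4496}\right) + 4048 \cdot \frac{1}{829} = \frac{651}{1124} + \frac{4048}{829} = \frac{5089631}{931796} \approx 5.4622$)
$Y = \frac{2548462060}{5089631}$ ($Y = \frac{2735}{\frac{5089631}{931796}} = 2735 \cdot \frac{931796}{5089631} = \frac{2548462060}{5089631} \approx 500.72$)
$\frac{1}{Y + u{\left(p \right)}} = \frac{1}{\frac{2548462060}{5089631} + \frac{1292}{45}} = \frac{1}{\frac{121256595952}{229033395}} = \frac{229033395}{121256595952}$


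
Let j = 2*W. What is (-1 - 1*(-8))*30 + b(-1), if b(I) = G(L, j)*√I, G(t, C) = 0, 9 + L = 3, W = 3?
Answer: 210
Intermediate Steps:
L = -6 (L = -9 + 3 = -6)
j = 6 (j = 2*3 = 6)
b(I) = 0 (b(I) = 0*√I = 0)
(-1 - 1*(-8))*30 + b(-1) = (-1 - 1*(-8))*30 + 0 = (-1 + 8)*30 + 0 = 7*30 + 0 = 210 + 0 = 210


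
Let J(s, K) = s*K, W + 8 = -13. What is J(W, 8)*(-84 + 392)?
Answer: -51744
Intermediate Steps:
W = -21 (W = -8 - 13 = -21)
J(s, K) = K*s
J(W, 8)*(-84 + 392) = (8*(-21))*(-84 + 392) = -168*308 = -51744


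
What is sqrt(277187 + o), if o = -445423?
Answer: 2*I*sqrt(42059) ≈ 410.17*I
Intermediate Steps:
sqrt(277187 + o) = sqrt(277187 - 445423) = sqrt(-168236) = 2*I*sqrt(42059)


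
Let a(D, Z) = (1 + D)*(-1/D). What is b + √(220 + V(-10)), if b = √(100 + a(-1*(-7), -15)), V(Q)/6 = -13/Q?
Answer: √5695/5 + 2*√1211/7 ≈ 25.036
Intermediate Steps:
V(Q) = -78/Q (V(Q) = 6*(-13/Q) = -78/Q)
a(D, Z) = -(1 + D)/D
b = 2*√1211/7 (b = √(100 + (-1 - (-1)*(-7))/((-1*(-7)))) = √(100 + (-1 - 1*7)/7) = √(100 + (-1 - 7)/7) = √(100 + (⅐)*(-8)) = √(100 - 8/7) = √(692/7) = 2*√1211/7 ≈ 9.9427)
b + √(220 + V(-10)) = 2*√1211/7 + √(220 - 78/(-10)) = 2*√1211/7 + √(220 - 78*(-⅒)) = 2*√1211/7 + √(220 + 39/5) = 2*√1211/7 + √(1139/5) = 2*√1211/7 + √5695/5 = √5695/5 + 2*√1211/7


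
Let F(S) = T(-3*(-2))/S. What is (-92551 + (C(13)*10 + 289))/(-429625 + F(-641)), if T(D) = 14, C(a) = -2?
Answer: 59152762/275389639 ≈ 0.21480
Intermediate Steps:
F(S) = 14/S
(-92551 + (C(13)*10 + 289))/(-429625 + F(-641)) = (-92551 + (-2*10 + 289))/(-429625 + 14/(-641)) = (-92551 + (-20 + 289))/(-429625 + 14*(-1/641)) = (-92551 + 269)/(-429625 - 14/641) = -92282/(-275389639/641) = -92282*(-641/275389639) = 59152762/275389639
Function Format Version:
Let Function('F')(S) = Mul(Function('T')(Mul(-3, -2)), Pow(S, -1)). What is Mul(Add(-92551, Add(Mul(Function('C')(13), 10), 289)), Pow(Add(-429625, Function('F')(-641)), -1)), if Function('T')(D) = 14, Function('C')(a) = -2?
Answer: Rational(59152762, 275389639) ≈ 0.21480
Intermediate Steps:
Function('F')(S) = Mul(14, Pow(S, -1))
Mul(Add(-92551, Add(Mul(Function('C')(13), 10), 289)), Pow(Add(-429625, Function('F')(-641)), -1)) = Mul(Add(-92551, Add(Mul(-2, 10), 289)), Pow(Add(-429625, Mul(14, Pow(-641, -1))), -1)) = Mul(Add(-92551, Add(-20, 289)), Pow(Add(-429625, Mul(14, Rational(-1, 641))), -1)) = Mul(Add(-92551, 269), Pow(Add(-429625, Rational(-14, 641)), -1)) = Mul(-92282, Pow(Rational(-275389639, 641), -1)) = Mul(-92282, Rational(-641, 275389639)) = Rational(59152762, 275389639)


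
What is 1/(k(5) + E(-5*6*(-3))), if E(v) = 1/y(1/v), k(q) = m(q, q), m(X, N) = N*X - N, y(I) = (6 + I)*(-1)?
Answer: 541/10730 ≈ 0.050419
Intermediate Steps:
y(I) = -6 - I
m(X, N) = -N + N*X
k(q) = q*(-1 + q)
E(v) = 1/(-6 - 1/v)
1/(k(5) + E(-5*6*(-3))) = 1/(5*(-1 + 5) - -5*6*(-3)/(1 + 6*(-5*6*(-3)))) = 1/(5*4 - (-30*(-3))/(1 + 6*(-30*(-3)))) = 1/(20 - 1*90/(1 + 6*90)) = 1/(20 - 1*90/(1 + 540)) = 1/(20 - 1*90/541) = 1/(20 - 1*90*1/541) = 1/(20 - 90/541) = 1/(10730/541) = 541/10730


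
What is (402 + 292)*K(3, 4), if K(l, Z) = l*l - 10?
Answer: -694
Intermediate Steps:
K(l, Z) = -10 + l**2 (K(l, Z) = l**2 - 10 = -10 + l**2)
(402 + 292)*K(3, 4) = (402 + 292)*(-10 + 3**2) = 694*(-10 + 9) = 694*(-1) = -694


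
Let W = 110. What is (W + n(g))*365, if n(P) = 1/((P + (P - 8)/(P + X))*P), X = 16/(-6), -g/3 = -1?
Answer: 1445035/36 ≈ 40140.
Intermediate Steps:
g = 3 (g = -3*(-1) = 3)
X = -8/3 (X = 16*(-1/6) = -8/3 ≈ -2.6667)
n(P) = 1/(P*(P + (-8 + P)/(-8/3 + P))) (n(P) = 1/((P + (P - 8)/(P - 8/3))*P) = 1/((P + (-8 + P)/(-8/3 + P))*P) = 1/(P*(P + (-8 + P)/(-8/3 + P))))
(W + n(g))*365 = (110 + (-8 + 3*3)/(3*(-24 - 5*3 + 3*3**2)))*365 = (110 + (-8 + 9)/(3*(-24 - 15 + 3*9)))*365 = (110 + (1/3)*1/(-24 - 15 + 27))*365 = (110 + (1/3)*1/(-12))*365 = (110 + (1/3)*(-1/12)*1)*365 = (110 - 1/36)*365 = (3959/36)*365 = 1445035/36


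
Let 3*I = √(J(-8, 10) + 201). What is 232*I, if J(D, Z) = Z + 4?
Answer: 232*√215/3 ≈ 1133.9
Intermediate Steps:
J(D, Z) = 4 + Z
I = √215/3 (I = √((4 + 10) + 201)/3 = √(14 + 201)/3 = √215/3 ≈ 4.8876)
232*I = 232*(√215/3) = 232*√215/3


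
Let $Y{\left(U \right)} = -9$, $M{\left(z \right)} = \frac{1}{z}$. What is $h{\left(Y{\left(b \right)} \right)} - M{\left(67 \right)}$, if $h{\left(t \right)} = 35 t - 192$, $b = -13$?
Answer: $- \frac{33970}{67} \approx -507.02$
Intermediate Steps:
$h{\left(t \right)} = -192 + 35 t$
$h{\left(Y{\left(b \right)} \right)} - M{\left(67 \right)} = \left(-192 + 35 \left(-9\right)\right) - \frac{1}{67} = \left(-192 - 315\right) - \frac{1}{67} = -507 - \frac{1}{67} = - \frac{33970}{67}$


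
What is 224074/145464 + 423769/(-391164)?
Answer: 90300515/197570417 ≈ 0.45705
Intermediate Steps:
224074/145464 + 423769/(-391164) = 224074*(1/145464) + 423769*(-1/391164) = 112037/72732 - 423769/391164 = 90300515/197570417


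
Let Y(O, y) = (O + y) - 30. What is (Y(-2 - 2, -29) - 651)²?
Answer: 509796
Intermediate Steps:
Y(O, y) = -30 + O + y
(Y(-2 - 2, -29) - 651)² = ((-30 + (-2 - 2) - 29) - 651)² = ((-30 - 4 - 29) - 651)² = (-63 - 651)² = (-714)² = 509796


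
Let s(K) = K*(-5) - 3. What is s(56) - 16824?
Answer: -17107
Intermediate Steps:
s(K) = -3 - 5*K (s(K) = -5*K - 3 = -3 - 5*K)
s(56) - 16824 = (-3 - 5*56) - 16824 = (-3 - 280) - 16824 = -283 - 16824 = -17107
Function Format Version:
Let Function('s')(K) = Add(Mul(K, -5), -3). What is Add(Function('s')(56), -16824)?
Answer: -17107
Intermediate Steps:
Function('s')(K) = Add(-3, Mul(-5, K)) (Function('s')(K) = Add(Mul(-5, K), -3) = Add(-3, Mul(-5, K)))
Add(Function('s')(56), -16824) = Add(Add(-3, Mul(-5, 56)), -16824) = Add(Add(-3, -280), -16824) = Add(-283, -16824) = -17107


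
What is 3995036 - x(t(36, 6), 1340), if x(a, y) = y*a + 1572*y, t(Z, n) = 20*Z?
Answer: 923756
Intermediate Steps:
x(a, y) = 1572*y + a*y (x(a, y) = a*y + 1572*y = 1572*y + a*y)
3995036 - x(t(36, 6), 1340) = 3995036 - 1340*(1572 + 20*36) = 3995036 - 1340*(1572 + 720) = 3995036 - 1340*2292 = 3995036 - 1*3071280 = 3995036 - 3071280 = 923756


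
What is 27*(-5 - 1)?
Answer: -162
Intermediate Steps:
27*(-5 - 1) = 27*(-6) = -162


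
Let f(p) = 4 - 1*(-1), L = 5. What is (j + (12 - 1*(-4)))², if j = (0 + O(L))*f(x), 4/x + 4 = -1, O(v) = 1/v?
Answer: 289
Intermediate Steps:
O(v) = 1/v
x = -⅘ (x = 4/(-4 - 1) = 4/(-5) = 4*(-⅕) = -⅘ ≈ -0.80000)
f(p) = 5 (f(p) = 4 + 1 = 5)
j = 1 (j = (0 + 1/5)*5 = (0 + ⅕)*5 = (⅕)*5 = 1)
(j + (12 - 1*(-4)))² = (1 + (12 - 1*(-4)))² = (1 + (12 + 4))² = (1 + 16)² = 17² = 289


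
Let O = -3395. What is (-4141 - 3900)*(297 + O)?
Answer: 24911018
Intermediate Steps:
(-4141 - 3900)*(297 + O) = (-4141 - 3900)*(297 - 3395) = -8041*(-3098) = 24911018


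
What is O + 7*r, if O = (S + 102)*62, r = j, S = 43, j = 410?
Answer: 11860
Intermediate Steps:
r = 410
O = 8990 (O = (43 + 102)*62 = 145*62 = 8990)
O + 7*r = 8990 + 7*410 = 8990 + 2870 = 11860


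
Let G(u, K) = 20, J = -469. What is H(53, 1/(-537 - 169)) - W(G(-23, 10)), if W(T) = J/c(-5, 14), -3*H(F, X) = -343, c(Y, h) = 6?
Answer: 385/2 ≈ 192.50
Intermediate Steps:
H(F, X) = 343/3 (H(F, X) = -⅓*(-343) = 343/3)
W(T) = -469/6
H(53, 1/(-537 - 169)) - W(G(-23, 10)) = 343/3 - 1*(-469/6) = 343/3 + 469/6 = 385/2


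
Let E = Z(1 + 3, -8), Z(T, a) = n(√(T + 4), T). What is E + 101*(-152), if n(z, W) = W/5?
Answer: -76756/5 ≈ -15351.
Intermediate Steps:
n(z, W) = W/5 (n(z, W) = W*(⅕) = W/5)
Z(T, a) = T/5
E = ⅘ (E = (1 + 3)/5 = (⅕)*4 = ⅘ ≈ 0.80000)
E + 101*(-152) = ⅘ + 101*(-152) = ⅘ - 15352 = -76756/5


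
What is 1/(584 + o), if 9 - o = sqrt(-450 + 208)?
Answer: 593/351891 + 11*I*sqrt(2)/351891 ≈ 0.0016852 + 4.4208e-5*I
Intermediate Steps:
o = 9 - 11*I*sqrt(2) (o = 9 - sqrt(-450 + 208) = 9 - sqrt(-242) = 9 - 11*I*sqrt(2) ≈ 9.0 - 15.556*I)
1/(584 + o) = 1/(584 + (9 - 11*I*sqrt(2))) = 1/(593 - 11*I*sqrt(2))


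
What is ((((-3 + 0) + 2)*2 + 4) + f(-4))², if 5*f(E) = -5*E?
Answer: 36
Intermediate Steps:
f(E) = -E (f(E) = (-5*E)/5 = -E)
((((-3 + 0) + 2)*2 + 4) + f(-4))² = ((((-3 + 0) + 2)*2 + 4) - 1*(-4))² = (((-3 + 2)*2 + 4) + 4)² = ((-1*2 + 4) + 4)² = ((-2 + 4) + 4)² = (2 + 4)² = 6² = 36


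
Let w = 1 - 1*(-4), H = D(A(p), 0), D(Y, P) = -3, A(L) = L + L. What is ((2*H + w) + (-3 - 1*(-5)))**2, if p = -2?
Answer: 1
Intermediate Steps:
A(L) = 2*L
H = -3
w = 5 (w = 1 + 4 = 5)
((2*H + w) + (-3 - 1*(-5)))**2 = ((2*(-3) + 5) + (-3 - 1*(-5)))**2 = ((-6 + 5) + (-3 + 5))**2 = (-1 + 2)**2 = 1**2 = 1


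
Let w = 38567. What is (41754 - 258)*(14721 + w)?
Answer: 2211238848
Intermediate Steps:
(41754 - 258)*(14721 + w) = (41754 - 258)*(14721 + 38567) = 41496*53288 = 2211238848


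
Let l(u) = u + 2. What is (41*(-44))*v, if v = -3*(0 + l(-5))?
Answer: -16236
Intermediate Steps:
l(u) = 2 + u
v = 9 (v = -3*(0 + (2 - 5)) = -3*(0 - 3) = -3*(-3) = 9)
(41*(-44))*v = (41*(-44))*9 = -1804*9 = -16236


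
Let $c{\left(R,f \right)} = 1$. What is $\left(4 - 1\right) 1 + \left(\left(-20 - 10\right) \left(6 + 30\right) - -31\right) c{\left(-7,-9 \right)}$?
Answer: $-1046$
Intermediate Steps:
$\left(4 - 1\right) 1 + \left(\left(-20 - 10\right) \left(6 + 30\right) - -31\right) c{\left(-7,-9 \right)} = \left(4 - 1\right) 1 + \left(\left(-20 - 10\right) \left(6 + 30\right) - -31\right) 1 = 3 \cdot 1 + \left(\left(-30\right) 36 + 31\right) 1 = 3 + \left(-1080 + 31\right) 1 = 3 - 1049 = -1046$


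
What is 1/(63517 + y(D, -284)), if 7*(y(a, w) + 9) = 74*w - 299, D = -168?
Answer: 1/60463 ≈ 1.6539e-5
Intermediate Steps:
y(a, w) = -362/7 + 74*w/7 (y(a, w) = -9 + (74*w - 299)/7 = -9 + (-299 + 74*w)/7 = -9 + (-299/7 + 74*w/7) = -362/7 + 74*w/7)
1/(63517 + y(D, -284)) = 1/(63517 + (-362/7 + (74/7)*(-284))) = 1/(63517 + (-362/7 - 21016/7)) = 1/(63517 - 3054) = 1/60463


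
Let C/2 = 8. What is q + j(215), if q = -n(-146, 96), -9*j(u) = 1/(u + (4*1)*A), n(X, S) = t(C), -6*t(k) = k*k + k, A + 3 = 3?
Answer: 87719/1935 ≈ 45.333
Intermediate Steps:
A = 0 (A = -3 + 3 = 0)
C = 16 (C = 2*8 = 16)
t(k) = -k/6 - k²/6 (t(k) = -(k*k + k)/6 = -(k² + k)/6 = -(k + k²)/6 = -k/6 - k²/6)
n(X, S) = -136/3 (n(X, S) = -⅙*16*(1 + 16) = -⅙*16*17 = -136/3)
j(u) = -1/(9*u) (j(u) = -1/(9*(u + (4*1)*0)) = -1/(9*(u + 4*0)) = -1/(9*(u + 0)) = -1/(9*u))
q = 136/3 (q = -1*(-136/3) = 136/3 ≈ 45.333)
q + j(215) = 136/3 - ⅑/215 = 136/3 - ⅑*1/215 = 136/3 - 1/1935 = 87719/1935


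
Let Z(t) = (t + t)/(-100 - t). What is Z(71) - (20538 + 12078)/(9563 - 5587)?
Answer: -767741/84987 ≈ -9.0336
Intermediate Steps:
Z(t) = 2*t/(-100 - t) (Z(t) = (2*t)/(-100 - t) = 2*t/(-100 - t))
Z(71) - (20538 + 12078)/(9563 - 5587) = -2*71/(100 + 71) - (20538 + 12078)/(9563 - 5587) = -2*71/171 - 32616/3976 = -2*71*1/171 - 32616/3976 = -142/171 - 1*4077/497 = -142/171 - 4077/497 = -767741/84987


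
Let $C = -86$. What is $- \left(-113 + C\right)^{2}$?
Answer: $-39601$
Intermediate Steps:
$- \left(-113 + C\right)^{2} = - \left(-113 - 86\right)^{2} = - \left(-199\right)^{2} = \left(-1\right) 39601 = -39601$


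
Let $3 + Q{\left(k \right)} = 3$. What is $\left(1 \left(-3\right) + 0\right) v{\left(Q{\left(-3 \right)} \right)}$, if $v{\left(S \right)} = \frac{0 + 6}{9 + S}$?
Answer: $-2$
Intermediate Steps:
$Q{\left(k \right)} = 0$ ($Q{\left(k \right)} = -3 + 3 = 0$)
$v{\left(S \right)} = \frac{6}{9 + S}$
$\left(1 \left(-3\right) + 0\right) v{\left(Q{\left(-3 \right)} \right)} = \left(1 \left(-3\right) + 0\right) \frac{6}{9 + 0} = \left(-3 + 0\right) \frac{6}{9} = - 3 \cdot 6 \cdot \frac{1}{9} = \left(-3\right) \frac{2}{3} = -2$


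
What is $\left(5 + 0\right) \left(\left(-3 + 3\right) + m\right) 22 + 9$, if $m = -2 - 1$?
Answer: $-321$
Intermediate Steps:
$m = -3$
$\left(5 + 0\right) \left(\left(-3 + 3\right) + m\right) 22 + 9 = \left(5 + 0\right) \left(\left(-3 + 3\right) - 3\right) 22 + 9 = 5 \left(0 - 3\right) 22 + 9 = 5 \left(-3\right) 22 + 9 = \left(-15\right) 22 + 9 = -330 + 9 = -321$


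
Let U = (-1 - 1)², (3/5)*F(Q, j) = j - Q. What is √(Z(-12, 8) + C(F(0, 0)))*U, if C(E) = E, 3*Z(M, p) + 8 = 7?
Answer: 4*I*√3/3 ≈ 2.3094*I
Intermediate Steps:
Z(M, p) = -⅓ (Z(M, p) = -8/3 + (⅓)*7 = -8/3 + 7/3 = -⅓)
F(Q, j) = -5*Q/3 + 5*j/3 (F(Q, j) = 5*(j - Q)/3 = -5*Q/3 + 5*j/3)
U = 4 (U = (-2)² = 4)
√(Z(-12, 8) + C(F(0, 0)))*U = √(-⅓ + (-5/3*0 + (5/3)*0))*4 = √(-⅓ + (0 + 0))*4 = √(-⅓ + 0)*4 = √(-⅓)*4 = (I*√3/3)*4 = 4*I*√3/3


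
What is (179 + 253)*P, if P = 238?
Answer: 102816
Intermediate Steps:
(179 + 253)*P = (179 + 253)*238 = 432*238 = 102816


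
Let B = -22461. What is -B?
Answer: 22461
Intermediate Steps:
-B = -1*(-22461) = 22461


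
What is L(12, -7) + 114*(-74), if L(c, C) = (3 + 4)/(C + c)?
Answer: -42173/5 ≈ -8434.6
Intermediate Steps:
L(c, C) = 7/(C + c)
L(12, -7) + 114*(-74) = 7/(-7 + 12) + 114*(-74) = 7/5 - 8436 = -42173/5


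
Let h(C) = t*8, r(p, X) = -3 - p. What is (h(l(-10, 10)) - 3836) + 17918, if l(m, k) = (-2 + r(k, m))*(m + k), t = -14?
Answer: 13970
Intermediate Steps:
l(m, k) = (-5 - k)*(k + m) (l(m, k) = (-2 + (-3 - k))*(m + k) = (-5 - k)*(k + m))
h(C) = -112 (h(C) = -14*8 = -112)
(h(l(-10, 10)) - 3836) + 17918 = (-112 - 3836) + 17918 = -3948 + 17918 = 13970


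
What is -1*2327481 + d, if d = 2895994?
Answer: 568513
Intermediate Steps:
-1*2327481 + d = -1*2327481 + 2895994 = -2327481 + 2895994 = 568513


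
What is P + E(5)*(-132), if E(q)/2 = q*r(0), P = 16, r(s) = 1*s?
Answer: 16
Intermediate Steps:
r(s) = s
E(q) = 0 (E(q) = 2*(q*0) = 2*0 = 0)
P + E(5)*(-132) = 16 + 0*(-132) = 16 + 0 = 16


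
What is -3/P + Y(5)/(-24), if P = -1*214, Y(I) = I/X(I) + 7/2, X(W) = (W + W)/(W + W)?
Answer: -1747/5136 ≈ -0.34015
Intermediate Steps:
X(W) = 1 (X(W) = (2*W)/((2*W)) = (2*W)*(1/(2*W)) = 1)
Y(I) = 7/2 + I (Y(I) = I/1 + 7/2 = I*1 + 7*(½) = I + 7/2 = 7/2 + I)
P = -214
-3/P + Y(5)/(-24) = -3/(-214) + (7/2 + 5)/(-24) = -3*(-1/214) + (17/2)*(-1/24) = 3/214 - 17/48 = -1747/5136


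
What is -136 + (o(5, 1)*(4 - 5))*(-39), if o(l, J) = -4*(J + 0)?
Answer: -292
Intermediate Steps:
o(l, J) = -4*J
-136 + (o(5, 1)*(4 - 5))*(-39) = -136 + ((-4*1)*(4 - 5))*(-39) = -136 - 4*(-1)*(-39) = -136 + 4*(-39) = -136 - 156 = -292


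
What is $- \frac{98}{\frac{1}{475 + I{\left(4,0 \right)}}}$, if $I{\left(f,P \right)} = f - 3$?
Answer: $-46648$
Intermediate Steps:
$I{\left(f,P \right)} = -3 + f$ ($I{\left(f,P \right)} = f - 3 = -3 + f$)
$- \frac{98}{\frac{1}{475 + I{\left(4,0 \right)}}} = - \frac{98}{\frac{1}{475 + \left(-3 + 4\right)}} = - \frac{98}{\frac{1}{475 + 1}} = - \frac{98}{\frac{1}{476}} = - 98 \frac{1}{\frac{1}{476}} = \left(-98\right) 476 = -46648$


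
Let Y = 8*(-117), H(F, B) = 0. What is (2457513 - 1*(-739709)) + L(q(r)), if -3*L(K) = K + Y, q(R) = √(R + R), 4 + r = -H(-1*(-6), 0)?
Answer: 3197534 - 2*I*√2/3 ≈ 3.1975e+6 - 0.94281*I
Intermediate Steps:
r = -4 (r = -4 - 1*0 = -4 + 0 = -4)
Y = -936
q(R) = √2*√R (q(R) = √(2*R) = √2*√R)
L(K) = 312 - K/3 (L(K) = -(K - 936)/3 = -(-936 + K)/3 = 312 - K/3)
(2457513 - 1*(-739709)) + L(q(r)) = (2457513 - 1*(-739709)) + (312 - √2*√(-4)/3) = (2457513 + 739709) + (312 - √2*2*I/3) = 3197222 + (312 - 2*I*√2/3) = 3197534 - 2*I*√2/3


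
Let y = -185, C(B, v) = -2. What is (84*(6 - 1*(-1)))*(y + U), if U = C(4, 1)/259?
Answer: -4025028/37 ≈ -1.0878e+5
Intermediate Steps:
U = -2/259 ≈ -0.0077220
(84*(6 - 1*(-1)))*(y + U) = (84*(6 - 1*(-1)))*(-185 - 2/259) = (84*(6 + 1))*(-47917/259) = (84*7)*(-47917/259) = 588*(-47917/259) = -4025028/37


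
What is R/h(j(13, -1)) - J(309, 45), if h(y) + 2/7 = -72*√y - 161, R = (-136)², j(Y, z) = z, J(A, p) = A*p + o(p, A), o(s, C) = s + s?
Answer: -1267042859/89921 + 3838464*I/89921 ≈ -14091.0 + 42.687*I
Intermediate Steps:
o(s, C) = 2*s
J(A, p) = 2*p + A*p (J(A, p) = A*p + 2*p = 2*p + A*p)
R = 18496
h(y) = -1129/7 - 72*√y (h(y) = -2/7 + (-72*√y - 161) = -2/7 + (-161 - 72*√y) = -1129/7 - 72*√y)
R/h(j(13, -1)) - J(309, 45) = 18496/(-1129/7 - 72*I) - 45*(2 + 309) = 18496/(-1129/7 - 72*I) - 45*311 = 18496*(49*(-1129/7 + 72*I)/1528657) - 1*13995 = 53312*(-1129/7 + 72*I)/89921 - 13995 = -13995 + 53312*(-1129/7 + 72*I)/89921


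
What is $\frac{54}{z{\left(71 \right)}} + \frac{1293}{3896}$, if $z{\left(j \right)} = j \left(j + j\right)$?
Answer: $\frac{6623205}{19639736} \approx 0.33723$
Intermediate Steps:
$z{\left(j \right)} = 2 j^{2}$ ($z{\left(j \right)} = j 2 j = 2 j^{2}$)
$\frac{54}{z{\left(71 \right)}} + \frac{1293}{3896} = \frac{54}{2 \cdot 71^{2}} + \frac{1293}{3896} = \frac{54}{2 \cdot 5041} + 1293 \cdot \frac{1}{3896} = \frac{54}{10082} + \frac{1293}{3896} = 54 \cdot \frac{1}{10082} + \frac{1293}{3896} = \frac{27}{5041} + \frac{1293}{3896} = \frac{6623205}{19639736}$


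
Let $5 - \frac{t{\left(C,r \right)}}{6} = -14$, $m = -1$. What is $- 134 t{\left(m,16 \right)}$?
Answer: $-15276$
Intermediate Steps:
$t{\left(C,r \right)} = 114$ ($t{\left(C,r \right)} = 30 - -84 = 30 + 84 = 114$)
$- 134 t{\left(m,16 \right)} = \left(-134\right) 114 = -15276$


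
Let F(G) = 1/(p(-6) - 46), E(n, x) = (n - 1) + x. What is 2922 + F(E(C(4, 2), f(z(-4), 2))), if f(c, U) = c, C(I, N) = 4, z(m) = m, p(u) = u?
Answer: 151943/52 ≈ 2922.0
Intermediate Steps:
E(n, x) = -1 + n + x (E(n, x) = (-1 + n) + x = -1 + n + x)
F(G) = -1/52 (F(G) = 1/(-6 - 46) = 1/(-52) = -1/52)
2922 + F(E(C(4, 2), f(z(-4), 2))) = 2922 - 1/52 = 151943/52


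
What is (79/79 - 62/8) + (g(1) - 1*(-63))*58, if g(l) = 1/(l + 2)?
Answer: 43999/12 ≈ 3666.6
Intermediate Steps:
g(l) = 1/(2 + l)
(79/79 - 62/8) + (g(1) - 1*(-63))*58 = (79/79 - 62/8) + (1/(2 + 1) - 1*(-63))*58 = (79*(1/79) - 62*⅛) + (1/3 + 63)*58 = (1 - 31/4) + (⅓ + 63)*58 = -27/4 + (190/3)*58 = -27/4 + 11020/3 = 43999/12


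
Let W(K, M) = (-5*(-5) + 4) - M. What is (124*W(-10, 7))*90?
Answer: 245520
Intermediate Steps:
W(K, M) = 29 - M (W(K, M) = (25 + 4) - M = 29 - M)
(124*W(-10, 7))*90 = (124*(29 - 1*7))*90 = (124*(29 - 7))*90 = (124*22)*90 = 2728*90 = 245520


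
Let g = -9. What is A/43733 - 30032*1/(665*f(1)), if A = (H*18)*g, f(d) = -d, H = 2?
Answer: 1313173996/29082445 ≈ 45.154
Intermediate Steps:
A = -324 (A = (2*18)*(-9) = 36*(-9) = -324)
A/43733 - 30032*1/(665*f(1)) = -324/43733 - 30032/((-1*1*(-35))*(-19)) = -324*1/43733 - 30032/(-1*(-35)*(-19)) = -324/43733 - 30032/(35*(-19)) = -324/43733 - 30032/(-665) = -324/43733 - 30032*(-1/665) = -324/43733 + 30032/665 = 1313173996/29082445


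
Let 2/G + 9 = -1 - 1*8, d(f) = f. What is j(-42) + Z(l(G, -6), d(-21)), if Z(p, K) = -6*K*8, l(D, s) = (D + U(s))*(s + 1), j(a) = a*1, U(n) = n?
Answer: 966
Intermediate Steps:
j(a) = a
G = -1/9 (G = 2/(-9 + (-1 - 1*8)) = 2/(-9 + (-1 - 8)) = 2/(-9 - 9) = 2/(-18) = 2*(-1/18) = -1/9 ≈ -0.11111)
l(D, s) = (1 + s)*(D + s) (l(D, s) = (D + s)*(s + 1) = (D + s)*(1 + s) = (1 + s)*(D + s))
Z(p, K) = -48*K
j(-42) + Z(l(G, -6), d(-21)) = -42 - 48*(-21) = -42 + 1008 = 966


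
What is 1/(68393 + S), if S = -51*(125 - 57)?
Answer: 1/64925 ≈ 1.5402e-5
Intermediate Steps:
S = -3468 (S = -51*68 = -3468)
1/(68393 + S) = 1/(68393 - 3468) = 1/64925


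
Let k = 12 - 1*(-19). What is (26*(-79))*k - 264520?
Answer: -328194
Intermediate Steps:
k = 31 (k = 12 + 19 = 31)
(26*(-79))*k - 264520 = (26*(-79))*31 - 264520 = -2054*31 - 264520 = -63674 - 264520 = -328194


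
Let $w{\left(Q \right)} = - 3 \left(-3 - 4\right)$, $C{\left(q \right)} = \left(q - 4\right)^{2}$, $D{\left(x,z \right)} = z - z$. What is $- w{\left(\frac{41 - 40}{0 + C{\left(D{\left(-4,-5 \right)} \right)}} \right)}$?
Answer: $-21$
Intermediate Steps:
$D{\left(x,z \right)} = 0$
$C{\left(q \right)} = \left(-4 + q\right)^{2}$
$w{\left(Q \right)} = 21$ ($w{\left(Q \right)} = \left(-3\right) \left(-7\right) = 21$)
$- w{\left(\frac{41 - 40}{0 + C{\left(D{\left(-4,-5 \right)} \right)}} \right)} = \left(-1\right) 21 = -21$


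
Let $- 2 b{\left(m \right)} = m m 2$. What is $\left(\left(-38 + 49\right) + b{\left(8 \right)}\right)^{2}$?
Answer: $2809$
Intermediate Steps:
$b{\left(m \right)} = - m^{2}$ ($b{\left(m \right)} = - \frac{m m 2}{2} = - \frac{m^{2} \cdot 2}{2} = - \frac{2 m^{2}}{2} = - m^{2}$)
$\left(\left(-38 + 49\right) + b{\left(8 \right)}\right)^{2} = \left(\left(-38 + 49\right) - 8^{2}\right)^{2} = \left(11 - 64\right)^{2} = \left(-53\right)^{2} = 2809$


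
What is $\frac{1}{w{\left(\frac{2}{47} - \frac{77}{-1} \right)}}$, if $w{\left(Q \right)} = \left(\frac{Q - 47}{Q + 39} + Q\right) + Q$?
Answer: $\frac{128169}{19782116} \approx 0.006479$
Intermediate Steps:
$w{\left(Q \right)} = 2 Q + \frac{-47 + Q}{39 + Q}$ ($w{\left(Q \right)} = \left(\frac{-47 + Q}{39 + Q} + Q\right) + Q = \left(Q + \frac{-47 + Q}{39 + Q}\right) + Q = 2 Q + \frac{-47 + Q}{39 + Q}$)
$\frac{1}{w{\left(\frac{2}{47} - \frac{77}{-1} \right)}} = \frac{1}{\frac{1}{39 + \left(\frac{2}{47} - \frac{77}{-1}\right)} \left(-47 + 2 \left(\frac{2}{47} - \frac{77}{-1}\right)^{2} + 79 \left(\frac{2}{47} - \frac{77}{-1}\right)\right)} = \frac{1}{\frac{1}{39 + \left(2 \cdot \frac{1}{47} - -77\right)} \left(-47 + 2 \left(2 \cdot \frac{1}{47} - -77\right)^{2} + 79 \left(2 \cdot \frac{1}{47} - -77\right)\right)} = \frac{1}{\frac{1}{39 + \left(\frac{2}{47} + 77\right)} \left(-47 + 2 \left(\frac{2}{47} + 77\right)^{2} + 79 \left(\frac{2}{47} + 77\right)\right)} = \frac{1}{\frac{1}{39 + \frac{3621}{47}} \left(-47 + 2 \left(\frac{3621}{47}\right)^{2} + 79 \cdot \frac{3621}{47}\right)} = \frac{1}{\frac{1}{\frac{5454}{47}} \left(-47 + 2 \cdot \frac{13111641}{2209} + \frac{286059}{47}\right)} = \frac{1}{\frac{47}{5454} \left(-47 + \frac{26223282}{2209} + \frac{286059}{47}\right)} = \frac{1}{\frac{47}{5454} \cdot \frac{39564232}{2209}} = \frac{1}{\frac{19782116}{128169}} = \frac{128169}{19782116}$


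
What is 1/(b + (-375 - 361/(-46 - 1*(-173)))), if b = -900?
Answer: -127/162286 ≈ -0.00078257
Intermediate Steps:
1/(b + (-375 - 361/(-46 - 1*(-173)))) = 1/(-900 + (-375 - 361/(-46 - 1*(-173)))) = 1/(-900 + (-375 - 361/(-46 + 173))) = 1/(-900 + (-375 - 361/127)) = 1/(-900 - 47986/127) = 1/(-162286/127) = -127/162286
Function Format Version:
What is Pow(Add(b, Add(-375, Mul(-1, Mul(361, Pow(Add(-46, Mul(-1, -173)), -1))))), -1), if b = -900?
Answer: Rational(-127, 162286) ≈ -0.00078257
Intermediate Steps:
Pow(Add(b, Add(-375, Mul(-1, Mul(361, Pow(Add(-46, Mul(-1, -173)), -1))))), -1) = Pow(Add(-900, Add(-375, Mul(-1, Mul(361, Pow(Add(-46, Mul(-1, -173)), -1))))), -1) = Pow(Add(-900, Add(-375, Mul(-1, Mul(361, Pow(Add(-46, 173), -1))))), -1) = Pow(Add(-900, Add(-375, Mul(-1, Mul(361, Pow(127, -1))))), -1) = Pow(Add(-900, Add(-375, Mul(-1, Mul(361, Rational(1, 127))))), -1) = Pow(Add(-900, Add(-375, Mul(-1, Rational(361, 127)))), -1) = Pow(Add(-900, Add(-375, Rational(-361, 127))), -1) = Pow(Add(-900, Rational(-47986, 127)), -1) = Pow(Rational(-162286, 127), -1) = Rational(-127, 162286)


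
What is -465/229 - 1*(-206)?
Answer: 46709/229 ≈ 203.97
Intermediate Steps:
-465/229 - 1*(-206) = -465*1/229 + 206 = -465/229 + 206 = 46709/229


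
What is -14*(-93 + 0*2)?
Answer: 1302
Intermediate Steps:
-14*(-93 + 0*2) = -14*(-93 + 0) = -14*(-93) = 1302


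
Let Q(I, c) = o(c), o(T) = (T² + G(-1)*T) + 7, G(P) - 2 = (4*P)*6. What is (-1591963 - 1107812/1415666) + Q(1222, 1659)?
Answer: 795481282985/707833 ≈ 1.1238e+6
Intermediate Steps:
G(P) = 2 + 24*P (G(P) = 2 + (4*P)*6 = 2 + 24*P)
o(T) = 7 + T² - 22*T (o(T) = (T² + (2 + 24*(-1))*T) + 7 = (T² + (2 - 24)*T) + 7 = (T² - 22*T) + 7 = 7 + T² - 22*T)
Q(I, c) = 7 + c² - 22*c
(-1591963 - 1107812/1415666) + Q(1222, 1659) = (-1591963 - 1107812/1415666) + (7 + 1659² - 22*1659) = (-1591963 - 1107812*1/1415666) + (7 + 2752281 - 36498) = (-1591963 - 553906/707833) + 2715790 = -1126844500085/707833 + 2715790 = 795481282985/707833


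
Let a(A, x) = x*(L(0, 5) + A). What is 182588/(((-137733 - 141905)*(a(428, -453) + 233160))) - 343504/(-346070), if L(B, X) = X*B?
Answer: 471582821405899/475113537099270 ≈ 0.99257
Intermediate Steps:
L(B, X) = B*X
a(A, x) = A*x (a(A, x) = x*(0*5 + A) = x*(0 + A) = x*A = A*x)
182588/(((-137733 - 141905)*(a(428, -453) + 233160))) - 343504/(-346070) = 182588/(((-137733 - 141905)*(428*(-453) + 233160))) - 343504/(-346070) = 182588/((-279638*(-193884 + 233160))) - 343504*(-1/346070) = 182588/((-279638*39276)) + 171752/173035 = 182588/(-10983062088) + 171752/173035 = 182588*(-1/10983062088) + 171752/173035 = -45647/2745765522 + 171752/173035 = 471582821405899/475113537099270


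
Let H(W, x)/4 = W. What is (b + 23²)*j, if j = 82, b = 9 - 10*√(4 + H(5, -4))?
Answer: 44116 - 1640*√6 ≈ 40099.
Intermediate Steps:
H(W, x) = 4*W
b = 9 - 20*√6 (b = 9 - 10*√(4 + 4*5) = 9 - 10*√(4 + 20) = 9 - 20*√6 ≈ -39.990)
(b + 23²)*j = ((9 - 20*√6) + 23²)*82 = ((9 - 20*√6) + 529)*82 = (538 - 20*√6)*82 = 44116 - 1640*√6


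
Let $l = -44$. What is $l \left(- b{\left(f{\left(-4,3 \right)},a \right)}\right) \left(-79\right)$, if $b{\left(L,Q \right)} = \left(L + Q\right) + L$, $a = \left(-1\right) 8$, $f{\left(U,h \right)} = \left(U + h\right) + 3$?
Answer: $13904$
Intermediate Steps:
$f{\left(U,h \right)} = 3 + U + h$
$a = -8$
$b{\left(L,Q \right)} = Q + 2 L$
$l \left(- b{\left(f{\left(-4,3 \right)},a \right)}\right) \left(-79\right) = - 44 \left(- (-8 + 2 \left(3 - 4 + 3\right))\right) \left(-79\right) = - 44 \left(- (-8 + 2 \cdot 2)\right) \left(-79\right) = - 44 \left(- (-8 + 4)\right) \left(-79\right) = - 44 \left(\left(-1\right) \left(-4\right)\right) \left(-79\right) = \left(-44\right) 4 \left(-79\right) = \left(-176\right) \left(-79\right) = 13904$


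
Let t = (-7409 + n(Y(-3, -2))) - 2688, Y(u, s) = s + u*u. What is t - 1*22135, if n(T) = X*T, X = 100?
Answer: -31532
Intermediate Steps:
Y(u, s) = s + u²
n(T) = 100*T
t = -9397 (t = (-7409 + 100*(-2 + (-3)²)) - 2688 = (-7409 + 100*(-2 + 9)) - 2688 = (-7409 + 100*7) - 2688 = (-7409 + 700) - 2688 = -6709 - 2688 = -9397)
t - 1*22135 = -9397 - 1*22135 = -9397 - 22135 = -31532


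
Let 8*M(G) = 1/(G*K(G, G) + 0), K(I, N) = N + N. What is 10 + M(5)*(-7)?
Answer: 3993/400 ≈ 9.9825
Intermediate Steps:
K(I, N) = 2*N
M(G) = 1/(16*G**2) (M(G) = 1/(8*(G*(2*G) + 0)) = 1/(8*(2*G**2 + 0)) = 1/(8*((2*G**2))) = (1/(2*G**2))/8 = 1/(16*G**2))
10 + M(5)*(-7) = 10 + ((1/16)/5**2)*(-7) = 10 + ((1/16)*(1/25))*(-7) = 10 + (1/400)*(-7) = 10 - 7/400 = 3993/400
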